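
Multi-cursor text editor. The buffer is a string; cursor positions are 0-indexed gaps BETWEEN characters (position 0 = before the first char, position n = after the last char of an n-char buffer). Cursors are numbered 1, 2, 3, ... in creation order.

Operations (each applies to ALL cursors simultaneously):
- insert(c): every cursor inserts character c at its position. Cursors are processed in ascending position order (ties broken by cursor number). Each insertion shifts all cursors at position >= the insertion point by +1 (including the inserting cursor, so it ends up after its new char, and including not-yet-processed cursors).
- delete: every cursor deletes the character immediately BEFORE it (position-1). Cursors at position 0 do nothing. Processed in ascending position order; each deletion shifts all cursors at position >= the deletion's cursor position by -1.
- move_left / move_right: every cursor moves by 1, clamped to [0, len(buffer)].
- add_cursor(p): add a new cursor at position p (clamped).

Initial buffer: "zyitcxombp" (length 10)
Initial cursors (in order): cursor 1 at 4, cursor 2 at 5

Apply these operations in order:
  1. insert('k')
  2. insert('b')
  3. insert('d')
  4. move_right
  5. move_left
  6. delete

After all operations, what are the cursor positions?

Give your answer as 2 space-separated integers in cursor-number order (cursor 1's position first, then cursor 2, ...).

Answer: 6 9

Derivation:
After op 1 (insert('k')): buffer="zyitkckxombp" (len 12), cursors c1@5 c2@7, authorship ....1.2.....
After op 2 (insert('b')): buffer="zyitkbckbxombp" (len 14), cursors c1@6 c2@9, authorship ....11.22.....
After op 3 (insert('d')): buffer="zyitkbdckbdxombp" (len 16), cursors c1@7 c2@11, authorship ....111.222.....
After op 4 (move_right): buffer="zyitkbdckbdxombp" (len 16), cursors c1@8 c2@12, authorship ....111.222.....
After op 5 (move_left): buffer="zyitkbdckbdxombp" (len 16), cursors c1@7 c2@11, authorship ....111.222.....
After op 6 (delete): buffer="zyitkbckbxombp" (len 14), cursors c1@6 c2@9, authorship ....11.22.....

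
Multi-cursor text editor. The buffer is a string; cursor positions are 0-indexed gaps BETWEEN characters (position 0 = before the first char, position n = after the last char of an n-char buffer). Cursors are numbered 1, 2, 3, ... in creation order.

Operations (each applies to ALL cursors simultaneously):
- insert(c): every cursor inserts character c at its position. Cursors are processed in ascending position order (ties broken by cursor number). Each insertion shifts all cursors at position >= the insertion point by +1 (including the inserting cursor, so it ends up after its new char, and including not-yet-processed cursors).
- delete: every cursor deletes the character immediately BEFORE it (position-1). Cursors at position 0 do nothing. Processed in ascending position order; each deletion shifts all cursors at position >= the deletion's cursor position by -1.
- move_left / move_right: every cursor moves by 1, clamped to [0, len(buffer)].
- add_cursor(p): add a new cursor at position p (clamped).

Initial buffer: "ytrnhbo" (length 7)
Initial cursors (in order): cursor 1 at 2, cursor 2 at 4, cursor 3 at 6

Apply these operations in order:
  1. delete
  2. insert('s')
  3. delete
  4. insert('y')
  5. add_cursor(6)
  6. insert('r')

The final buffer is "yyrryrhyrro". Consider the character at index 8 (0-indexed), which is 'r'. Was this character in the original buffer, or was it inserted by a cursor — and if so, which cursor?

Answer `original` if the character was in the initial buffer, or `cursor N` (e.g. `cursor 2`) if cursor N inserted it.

After op 1 (delete): buffer="yrho" (len 4), cursors c1@1 c2@2 c3@3, authorship ....
After op 2 (insert('s')): buffer="ysrshso" (len 7), cursors c1@2 c2@4 c3@6, authorship .1.2.3.
After op 3 (delete): buffer="yrho" (len 4), cursors c1@1 c2@2 c3@3, authorship ....
After op 4 (insert('y')): buffer="yyryhyo" (len 7), cursors c1@2 c2@4 c3@6, authorship .1.2.3.
After op 5 (add_cursor(6)): buffer="yyryhyo" (len 7), cursors c1@2 c2@4 c3@6 c4@6, authorship .1.2.3.
After op 6 (insert('r')): buffer="yyrryrhyrro" (len 11), cursors c1@3 c2@6 c3@10 c4@10, authorship .11.22.334.
Authorship (.=original, N=cursor N): . 1 1 . 2 2 . 3 3 4 .
Index 8: author = 3

Answer: cursor 3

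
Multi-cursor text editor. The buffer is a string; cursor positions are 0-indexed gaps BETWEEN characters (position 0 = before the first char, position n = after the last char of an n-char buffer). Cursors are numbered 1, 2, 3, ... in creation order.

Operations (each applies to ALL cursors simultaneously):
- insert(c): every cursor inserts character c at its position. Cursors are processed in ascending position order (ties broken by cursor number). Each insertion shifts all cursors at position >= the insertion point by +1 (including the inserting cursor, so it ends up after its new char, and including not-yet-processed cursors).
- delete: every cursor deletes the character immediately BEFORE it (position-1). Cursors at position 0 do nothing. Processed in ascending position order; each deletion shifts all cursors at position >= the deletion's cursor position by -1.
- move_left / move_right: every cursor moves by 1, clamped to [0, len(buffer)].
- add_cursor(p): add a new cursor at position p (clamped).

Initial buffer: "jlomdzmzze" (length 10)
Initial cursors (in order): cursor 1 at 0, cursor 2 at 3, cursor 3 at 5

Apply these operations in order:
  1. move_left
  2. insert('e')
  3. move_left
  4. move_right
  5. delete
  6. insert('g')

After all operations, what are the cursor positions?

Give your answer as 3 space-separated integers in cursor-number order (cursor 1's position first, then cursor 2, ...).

After op 1 (move_left): buffer="jlomdzmzze" (len 10), cursors c1@0 c2@2 c3@4, authorship ..........
After op 2 (insert('e')): buffer="ejleomedzmzze" (len 13), cursors c1@1 c2@4 c3@7, authorship 1..2..3......
After op 3 (move_left): buffer="ejleomedzmzze" (len 13), cursors c1@0 c2@3 c3@6, authorship 1..2..3......
After op 4 (move_right): buffer="ejleomedzmzze" (len 13), cursors c1@1 c2@4 c3@7, authorship 1..2..3......
After op 5 (delete): buffer="jlomdzmzze" (len 10), cursors c1@0 c2@2 c3@4, authorship ..........
After op 6 (insert('g')): buffer="gjlgomgdzmzze" (len 13), cursors c1@1 c2@4 c3@7, authorship 1..2..3......

Answer: 1 4 7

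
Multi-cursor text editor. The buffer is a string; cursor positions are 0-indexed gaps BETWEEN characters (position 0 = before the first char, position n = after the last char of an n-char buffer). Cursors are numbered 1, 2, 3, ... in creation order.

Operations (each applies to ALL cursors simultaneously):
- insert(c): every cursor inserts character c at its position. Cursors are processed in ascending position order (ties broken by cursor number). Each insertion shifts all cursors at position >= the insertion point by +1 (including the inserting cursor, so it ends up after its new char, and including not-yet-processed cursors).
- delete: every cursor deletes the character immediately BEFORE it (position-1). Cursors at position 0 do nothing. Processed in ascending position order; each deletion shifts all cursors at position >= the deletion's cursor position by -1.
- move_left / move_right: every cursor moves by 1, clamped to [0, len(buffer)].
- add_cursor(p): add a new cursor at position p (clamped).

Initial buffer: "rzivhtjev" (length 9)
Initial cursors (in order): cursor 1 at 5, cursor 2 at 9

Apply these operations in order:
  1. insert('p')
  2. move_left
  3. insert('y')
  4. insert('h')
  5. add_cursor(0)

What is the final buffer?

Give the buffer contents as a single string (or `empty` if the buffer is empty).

Answer: rzivhyhptjevyhp

Derivation:
After op 1 (insert('p')): buffer="rzivhptjevp" (len 11), cursors c1@6 c2@11, authorship .....1....2
After op 2 (move_left): buffer="rzivhptjevp" (len 11), cursors c1@5 c2@10, authorship .....1....2
After op 3 (insert('y')): buffer="rzivhyptjevyp" (len 13), cursors c1@6 c2@12, authorship .....11....22
After op 4 (insert('h')): buffer="rzivhyhptjevyhp" (len 15), cursors c1@7 c2@14, authorship .....111....222
After op 5 (add_cursor(0)): buffer="rzivhyhptjevyhp" (len 15), cursors c3@0 c1@7 c2@14, authorship .....111....222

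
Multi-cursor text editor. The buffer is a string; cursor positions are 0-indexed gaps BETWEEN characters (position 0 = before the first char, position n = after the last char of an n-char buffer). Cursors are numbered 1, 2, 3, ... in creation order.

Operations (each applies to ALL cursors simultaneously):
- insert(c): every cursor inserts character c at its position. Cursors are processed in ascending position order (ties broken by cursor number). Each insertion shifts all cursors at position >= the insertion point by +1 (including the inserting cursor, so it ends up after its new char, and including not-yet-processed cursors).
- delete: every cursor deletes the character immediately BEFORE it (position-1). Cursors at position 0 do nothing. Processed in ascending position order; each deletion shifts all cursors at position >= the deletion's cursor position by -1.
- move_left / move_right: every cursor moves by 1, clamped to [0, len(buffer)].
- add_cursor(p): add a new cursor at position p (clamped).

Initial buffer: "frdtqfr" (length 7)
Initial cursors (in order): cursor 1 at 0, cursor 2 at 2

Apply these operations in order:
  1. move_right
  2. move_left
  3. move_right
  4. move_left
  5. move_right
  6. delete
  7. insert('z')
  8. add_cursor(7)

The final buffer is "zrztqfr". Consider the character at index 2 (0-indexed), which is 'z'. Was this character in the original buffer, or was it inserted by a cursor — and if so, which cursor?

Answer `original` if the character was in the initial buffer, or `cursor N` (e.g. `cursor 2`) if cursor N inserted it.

After op 1 (move_right): buffer="frdtqfr" (len 7), cursors c1@1 c2@3, authorship .......
After op 2 (move_left): buffer="frdtqfr" (len 7), cursors c1@0 c2@2, authorship .......
After op 3 (move_right): buffer="frdtqfr" (len 7), cursors c1@1 c2@3, authorship .......
After op 4 (move_left): buffer="frdtqfr" (len 7), cursors c1@0 c2@2, authorship .......
After op 5 (move_right): buffer="frdtqfr" (len 7), cursors c1@1 c2@3, authorship .......
After op 6 (delete): buffer="rtqfr" (len 5), cursors c1@0 c2@1, authorship .....
After op 7 (insert('z')): buffer="zrztqfr" (len 7), cursors c1@1 c2@3, authorship 1.2....
After op 8 (add_cursor(7)): buffer="zrztqfr" (len 7), cursors c1@1 c2@3 c3@7, authorship 1.2....
Authorship (.=original, N=cursor N): 1 . 2 . . . .
Index 2: author = 2

Answer: cursor 2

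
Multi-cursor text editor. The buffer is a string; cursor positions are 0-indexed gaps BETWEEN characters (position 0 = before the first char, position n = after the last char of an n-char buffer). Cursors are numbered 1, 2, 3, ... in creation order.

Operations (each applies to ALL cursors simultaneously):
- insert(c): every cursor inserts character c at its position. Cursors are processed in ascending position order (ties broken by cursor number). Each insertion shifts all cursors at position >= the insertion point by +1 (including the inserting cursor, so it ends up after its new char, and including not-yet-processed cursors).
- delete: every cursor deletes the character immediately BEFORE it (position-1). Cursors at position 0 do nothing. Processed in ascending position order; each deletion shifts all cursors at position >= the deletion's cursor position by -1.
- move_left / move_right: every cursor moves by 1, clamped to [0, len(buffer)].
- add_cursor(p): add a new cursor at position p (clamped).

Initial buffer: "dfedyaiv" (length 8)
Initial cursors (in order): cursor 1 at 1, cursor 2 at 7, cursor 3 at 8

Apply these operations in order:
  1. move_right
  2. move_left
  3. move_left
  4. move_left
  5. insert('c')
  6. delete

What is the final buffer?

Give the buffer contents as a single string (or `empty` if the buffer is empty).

After op 1 (move_right): buffer="dfedyaiv" (len 8), cursors c1@2 c2@8 c3@8, authorship ........
After op 2 (move_left): buffer="dfedyaiv" (len 8), cursors c1@1 c2@7 c3@7, authorship ........
After op 3 (move_left): buffer="dfedyaiv" (len 8), cursors c1@0 c2@6 c3@6, authorship ........
After op 4 (move_left): buffer="dfedyaiv" (len 8), cursors c1@0 c2@5 c3@5, authorship ........
After op 5 (insert('c')): buffer="cdfedyccaiv" (len 11), cursors c1@1 c2@8 c3@8, authorship 1.....23...
After op 6 (delete): buffer="dfedyaiv" (len 8), cursors c1@0 c2@5 c3@5, authorship ........

Answer: dfedyaiv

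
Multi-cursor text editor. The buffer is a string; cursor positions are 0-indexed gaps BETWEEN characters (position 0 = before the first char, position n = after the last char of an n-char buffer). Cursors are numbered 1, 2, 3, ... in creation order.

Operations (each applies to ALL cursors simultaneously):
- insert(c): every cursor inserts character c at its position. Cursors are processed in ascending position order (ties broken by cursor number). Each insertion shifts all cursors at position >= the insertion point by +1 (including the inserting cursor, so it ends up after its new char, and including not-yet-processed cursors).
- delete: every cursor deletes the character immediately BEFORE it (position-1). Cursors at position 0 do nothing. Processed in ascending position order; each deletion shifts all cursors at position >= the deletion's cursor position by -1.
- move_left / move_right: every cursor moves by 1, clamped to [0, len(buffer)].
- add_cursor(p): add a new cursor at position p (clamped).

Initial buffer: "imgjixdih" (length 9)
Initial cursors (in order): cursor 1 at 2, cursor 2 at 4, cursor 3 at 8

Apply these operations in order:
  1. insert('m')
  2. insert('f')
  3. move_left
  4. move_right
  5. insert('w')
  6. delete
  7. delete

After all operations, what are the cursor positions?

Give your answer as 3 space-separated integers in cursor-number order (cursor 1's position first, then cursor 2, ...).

Answer: 3 6 11

Derivation:
After op 1 (insert('m')): buffer="immgjmixdimh" (len 12), cursors c1@3 c2@6 c3@11, authorship ..1..2....3.
After op 2 (insert('f')): buffer="immfgjmfixdimfh" (len 15), cursors c1@4 c2@8 c3@14, authorship ..11..22....33.
After op 3 (move_left): buffer="immfgjmfixdimfh" (len 15), cursors c1@3 c2@7 c3@13, authorship ..11..22....33.
After op 4 (move_right): buffer="immfgjmfixdimfh" (len 15), cursors c1@4 c2@8 c3@14, authorship ..11..22....33.
After op 5 (insert('w')): buffer="immfwgjmfwixdimfwh" (len 18), cursors c1@5 c2@10 c3@17, authorship ..111..222....333.
After op 6 (delete): buffer="immfgjmfixdimfh" (len 15), cursors c1@4 c2@8 c3@14, authorship ..11..22....33.
After op 7 (delete): buffer="immgjmixdimh" (len 12), cursors c1@3 c2@6 c3@11, authorship ..1..2....3.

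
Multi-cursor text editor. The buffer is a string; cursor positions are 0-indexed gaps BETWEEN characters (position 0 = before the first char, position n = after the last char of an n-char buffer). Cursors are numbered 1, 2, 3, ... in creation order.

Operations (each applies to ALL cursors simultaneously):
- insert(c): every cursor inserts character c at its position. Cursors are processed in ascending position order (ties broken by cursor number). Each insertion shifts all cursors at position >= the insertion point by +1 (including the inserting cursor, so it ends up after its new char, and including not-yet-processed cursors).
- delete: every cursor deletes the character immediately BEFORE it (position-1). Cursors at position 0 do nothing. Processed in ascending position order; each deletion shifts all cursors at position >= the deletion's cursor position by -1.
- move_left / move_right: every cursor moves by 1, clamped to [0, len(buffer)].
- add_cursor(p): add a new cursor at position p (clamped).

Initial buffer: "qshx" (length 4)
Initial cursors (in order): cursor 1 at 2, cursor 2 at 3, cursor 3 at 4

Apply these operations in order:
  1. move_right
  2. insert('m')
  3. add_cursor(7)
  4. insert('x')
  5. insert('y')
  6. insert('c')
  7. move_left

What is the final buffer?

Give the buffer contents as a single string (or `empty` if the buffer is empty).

After op 1 (move_right): buffer="qshx" (len 4), cursors c1@3 c2@4 c3@4, authorship ....
After op 2 (insert('m')): buffer="qshmxmm" (len 7), cursors c1@4 c2@7 c3@7, authorship ...1.23
After op 3 (add_cursor(7)): buffer="qshmxmm" (len 7), cursors c1@4 c2@7 c3@7 c4@7, authorship ...1.23
After op 4 (insert('x')): buffer="qshmxxmmxxx" (len 11), cursors c1@5 c2@11 c3@11 c4@11, authorship ...11.23234
After op 5 (insert('y')): buffer="qshmxyxmmxxxyyy" (len 15), cursors c1@6 c2@15 c3@15 c4@15, authorship ...111.23234234
After op 6 (insert('c')): buffer="qshmxycxmmxxxyyyccc" (len 19), cursors c1@7 c2@19 c3@19 c4@19, authorship ...1111.23234234234
After op 7 (move_left): buffer="qshmxycxmmxxxyyyccc" (len 19), cursors c1@6 c2@18 c3@18 c4@18, authorship ...1111.23234234234

Answer: qshmxycxmmxxxyyyccc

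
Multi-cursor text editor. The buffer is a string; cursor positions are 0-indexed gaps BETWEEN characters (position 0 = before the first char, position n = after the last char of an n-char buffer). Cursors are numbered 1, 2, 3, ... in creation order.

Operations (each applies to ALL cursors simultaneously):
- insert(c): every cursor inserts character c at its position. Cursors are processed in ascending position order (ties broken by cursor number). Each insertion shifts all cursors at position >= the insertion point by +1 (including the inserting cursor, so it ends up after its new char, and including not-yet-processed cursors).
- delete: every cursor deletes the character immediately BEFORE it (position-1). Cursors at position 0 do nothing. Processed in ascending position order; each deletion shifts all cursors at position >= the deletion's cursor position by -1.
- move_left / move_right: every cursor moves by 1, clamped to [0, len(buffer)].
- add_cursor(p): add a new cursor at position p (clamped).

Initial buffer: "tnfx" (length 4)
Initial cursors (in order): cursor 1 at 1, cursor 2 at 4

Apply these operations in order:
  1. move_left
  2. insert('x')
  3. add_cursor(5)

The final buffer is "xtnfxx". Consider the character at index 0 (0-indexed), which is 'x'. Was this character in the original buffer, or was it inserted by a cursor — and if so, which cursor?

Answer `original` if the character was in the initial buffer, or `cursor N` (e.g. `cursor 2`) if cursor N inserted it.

Answer: cursor 1

Derivation:
After op 1 (move_left): buffer="tnfx" (len 4), cursors c1@0 c2@3, authorship ....
After op 2 (insert('x')): buffer="xtnfxx" (len 6), cursors c1@1 c2@5, authorship 1...2.
After op 3 (add_cursor(5)): buffer="xtnfxx" (len 6), cursors c1@1 c2@5 c3@5, authorship 1...2.
Authorship (.=original, N=cursor N): 1 . . . 2 .
Index 0: author = 1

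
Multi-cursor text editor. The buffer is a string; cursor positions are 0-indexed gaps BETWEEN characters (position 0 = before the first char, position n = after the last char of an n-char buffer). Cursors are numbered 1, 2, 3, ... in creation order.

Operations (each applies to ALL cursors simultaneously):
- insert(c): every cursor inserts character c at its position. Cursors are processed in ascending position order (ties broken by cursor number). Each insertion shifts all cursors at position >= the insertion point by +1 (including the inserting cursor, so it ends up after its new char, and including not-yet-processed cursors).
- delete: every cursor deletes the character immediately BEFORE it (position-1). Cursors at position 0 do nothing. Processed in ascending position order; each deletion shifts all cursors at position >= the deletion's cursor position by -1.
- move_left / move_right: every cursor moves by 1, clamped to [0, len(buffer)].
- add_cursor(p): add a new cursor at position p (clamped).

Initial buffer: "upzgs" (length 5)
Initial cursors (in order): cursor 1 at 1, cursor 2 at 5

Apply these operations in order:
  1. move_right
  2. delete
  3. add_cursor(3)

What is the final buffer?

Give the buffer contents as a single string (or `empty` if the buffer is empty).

Answer: uzg

Derivation:
After op 1 (move_right): buffer="upzgs" (len 5), cursors c1@2 c2@5, authorship .....
After op 2 (delete): buffer="uzg" (len 3), cursors c1@1 c2@3, authorship ...
After op 3 (add_cursor(3)): buffer="uzg" (len 3), cursors c1@1 c2@3 c3@3, authorship ...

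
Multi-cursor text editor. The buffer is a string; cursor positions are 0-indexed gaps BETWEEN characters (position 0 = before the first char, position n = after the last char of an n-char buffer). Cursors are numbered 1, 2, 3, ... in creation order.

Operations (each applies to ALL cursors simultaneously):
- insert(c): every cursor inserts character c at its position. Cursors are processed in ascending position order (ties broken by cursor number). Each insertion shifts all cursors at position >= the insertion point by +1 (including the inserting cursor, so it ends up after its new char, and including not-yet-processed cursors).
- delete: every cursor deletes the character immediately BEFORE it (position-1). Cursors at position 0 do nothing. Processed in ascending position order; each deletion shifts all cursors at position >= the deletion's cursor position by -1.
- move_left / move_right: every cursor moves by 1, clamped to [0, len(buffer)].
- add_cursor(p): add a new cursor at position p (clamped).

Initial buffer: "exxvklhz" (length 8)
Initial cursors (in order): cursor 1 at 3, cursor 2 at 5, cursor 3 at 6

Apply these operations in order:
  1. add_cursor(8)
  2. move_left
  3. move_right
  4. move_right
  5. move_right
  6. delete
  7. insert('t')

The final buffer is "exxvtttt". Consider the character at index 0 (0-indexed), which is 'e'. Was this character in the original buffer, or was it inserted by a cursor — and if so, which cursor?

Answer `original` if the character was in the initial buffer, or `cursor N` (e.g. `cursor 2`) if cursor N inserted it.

After op 1 (add_cursor(8)): buffer="exxvklhz" (len 8), cursors c1@3 c2@5 c3@6 c4@8, authorship ........
After op 2 (move_left): buffer="exxvklhz" (len 8), cursors c1@2 c2@4 c3@5 c4@7, authorship ........
After op 3 (move_right): buffer="exxvklhz" (len 8), cursors c1@3 c2@5 c3@6 c4@8, authorship ........
After op 4 (move_right): buffer="exxvklhz" (len 8), cursors c1@4 c2@6 c3@7 c4@8, authorship ........
After op 5 (move_right): buffer="exxvklhz" (len 8), cursors c1@5 c2@7 c3@8 c4@8, authorship ........
After op 6 (delete): buffer="exxv" (len 4), cursors c1@4 c2@4 c3@4 c4@4, authorship ....
After op 7 (insert('t')): buffer="exxvtttt" (len 8), cursors c1@8 c2@8 c3@8 c4@8, authorship ....1234
Authorship (.=original, N=cursor N): . . . . 1 2 3 4
Index 0: author = original

Answer: original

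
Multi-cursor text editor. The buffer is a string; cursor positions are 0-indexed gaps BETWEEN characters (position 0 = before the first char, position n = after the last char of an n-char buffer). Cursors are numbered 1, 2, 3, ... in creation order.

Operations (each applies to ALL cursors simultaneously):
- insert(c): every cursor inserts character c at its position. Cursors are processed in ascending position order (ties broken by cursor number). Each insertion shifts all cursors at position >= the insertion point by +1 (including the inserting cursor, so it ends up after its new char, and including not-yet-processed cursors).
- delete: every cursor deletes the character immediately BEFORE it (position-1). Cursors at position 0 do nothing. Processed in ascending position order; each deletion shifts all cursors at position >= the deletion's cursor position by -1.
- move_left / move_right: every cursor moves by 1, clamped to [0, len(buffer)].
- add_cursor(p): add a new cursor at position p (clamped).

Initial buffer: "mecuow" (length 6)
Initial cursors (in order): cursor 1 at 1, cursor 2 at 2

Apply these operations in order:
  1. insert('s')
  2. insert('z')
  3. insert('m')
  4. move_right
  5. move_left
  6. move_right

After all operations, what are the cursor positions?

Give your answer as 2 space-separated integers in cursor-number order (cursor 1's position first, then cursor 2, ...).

Answer: 5 9

Derivation:
After op 1 (insert('s')): buffer="msescuow" (len 8), cursors c1@2 c2@4, authorship .1.2....
After op 2 (insert('z')): buffer="mszeszcuow" (len 10), cursors c1@3 c2@6, authorship .11.22....
After op 3 (insert('m')): buffer="mszmeszmcuow" (len 12), cursors c1@4 c2@8, authorship .111.222....
After op 4 (move_right): buffer="mszmeszmcuow" (len 12), cursors c1@5 c2@9, authorship .111.222....
After op 5 (move_left): buffer="mszmeszmcuow" (len 12), cursors c1@4 c2@8, authorship .111.222....
After op 6 (move_right): buffer="mszmeszmcuow" (len 12), cursors c1@5 c2@9, authorship .111.222....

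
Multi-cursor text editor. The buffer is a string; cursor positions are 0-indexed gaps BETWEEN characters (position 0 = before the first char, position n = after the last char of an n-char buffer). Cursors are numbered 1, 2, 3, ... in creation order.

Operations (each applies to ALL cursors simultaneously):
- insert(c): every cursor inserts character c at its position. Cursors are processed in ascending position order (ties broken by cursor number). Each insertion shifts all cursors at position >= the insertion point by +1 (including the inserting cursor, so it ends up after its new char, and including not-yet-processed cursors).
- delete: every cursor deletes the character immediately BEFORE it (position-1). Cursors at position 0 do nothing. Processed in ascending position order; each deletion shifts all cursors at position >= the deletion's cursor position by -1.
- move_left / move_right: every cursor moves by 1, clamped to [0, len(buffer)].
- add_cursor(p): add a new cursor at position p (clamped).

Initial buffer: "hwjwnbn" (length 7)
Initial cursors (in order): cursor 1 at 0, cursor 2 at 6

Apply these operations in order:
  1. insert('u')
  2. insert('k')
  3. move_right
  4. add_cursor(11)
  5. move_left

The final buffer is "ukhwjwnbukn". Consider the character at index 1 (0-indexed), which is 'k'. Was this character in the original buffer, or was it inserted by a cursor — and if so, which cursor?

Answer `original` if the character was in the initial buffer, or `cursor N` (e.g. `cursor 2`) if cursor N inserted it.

After op 1 (insert('u')): buffer="uhwjwnbun" (len 9), cursors c1@1 c2@8, authorship 1......2.
After op 2 (insert('k')): buffer="ukhwjwnbukn" (len 11), cursors c1@2 c2@10, authorship 11......22.
After op 3 (move_right): buffer="ukhwjwnbukn" (len 11), cursors c1@3 c2@11, authorship 11......22.
After op 4 (add_cursor(11)): buffer="ukhwjwnbukn" (len 11), cursors c1@3 c2@11 c3@11, authorship 11......22.
After op 5 (move_left): buffer="ukhwjwnbukn" (len 11), cursors c1@2 c2@10 c3@10, authorship 11......22.
Authorship (.=original, N=cursor N): 1 1 . . . . . . 2 2 .
Index 1: author = 1

Answer: cursor 1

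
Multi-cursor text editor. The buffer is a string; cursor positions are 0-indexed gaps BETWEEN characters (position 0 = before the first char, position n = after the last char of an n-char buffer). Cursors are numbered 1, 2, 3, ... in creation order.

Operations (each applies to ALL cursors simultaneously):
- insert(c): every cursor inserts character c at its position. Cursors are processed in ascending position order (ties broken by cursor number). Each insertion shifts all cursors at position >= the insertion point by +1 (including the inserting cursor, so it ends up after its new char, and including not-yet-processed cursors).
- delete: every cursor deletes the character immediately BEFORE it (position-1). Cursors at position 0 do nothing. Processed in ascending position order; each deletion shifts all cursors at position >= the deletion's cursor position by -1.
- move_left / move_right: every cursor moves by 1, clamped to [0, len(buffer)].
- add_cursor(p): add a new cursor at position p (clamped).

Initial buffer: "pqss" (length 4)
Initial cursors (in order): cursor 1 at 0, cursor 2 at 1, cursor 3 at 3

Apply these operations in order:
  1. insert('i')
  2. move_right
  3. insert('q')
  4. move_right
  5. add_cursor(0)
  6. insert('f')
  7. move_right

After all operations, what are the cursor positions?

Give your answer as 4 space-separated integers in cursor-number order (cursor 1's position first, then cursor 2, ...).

Answer: 7 11 14 2

Derivation:
After op 1 (insert('i')): buffer="ipiqsis" (len 7), cursors c1@1 c2@3 c3@6, authorship 1.2..3.
After op 2 (move_right): buffer="ipiqsis" (len 7), cursors c1@2 c2@4 c3@7, authorship 1.2..3.
After op 3 (insert('q')): buffer="ipqiqqsisq" (len 10), cursors c1@3 c2@6 c3@10, authorship 1.12.2.3.3
After op 4 (move_right): buffer="ipqiqqsisq" (len 10), cursors c1@4 c2@7 c3@10, authorship 1.12.2.3.3
After op 5 (add_cursor(0)): buffer="ipqiqqsisq" (len 10), cursors c4@0 c1@4 c2@7 c3@10, authorship 1.12.2.3.3
After op 6 (insert('f')): buffer="fipqifqqsfisqf" (len 14), cursors c4@1 c1@6 c2@10 c3@14, authorship 41.121.2.23.33
After op 7 (move_right): buffer="fipqifqqsfisqf" (len 14), cursors c4@2 c1@7 c2@11 c3@14, authorship 41.121.2.23.33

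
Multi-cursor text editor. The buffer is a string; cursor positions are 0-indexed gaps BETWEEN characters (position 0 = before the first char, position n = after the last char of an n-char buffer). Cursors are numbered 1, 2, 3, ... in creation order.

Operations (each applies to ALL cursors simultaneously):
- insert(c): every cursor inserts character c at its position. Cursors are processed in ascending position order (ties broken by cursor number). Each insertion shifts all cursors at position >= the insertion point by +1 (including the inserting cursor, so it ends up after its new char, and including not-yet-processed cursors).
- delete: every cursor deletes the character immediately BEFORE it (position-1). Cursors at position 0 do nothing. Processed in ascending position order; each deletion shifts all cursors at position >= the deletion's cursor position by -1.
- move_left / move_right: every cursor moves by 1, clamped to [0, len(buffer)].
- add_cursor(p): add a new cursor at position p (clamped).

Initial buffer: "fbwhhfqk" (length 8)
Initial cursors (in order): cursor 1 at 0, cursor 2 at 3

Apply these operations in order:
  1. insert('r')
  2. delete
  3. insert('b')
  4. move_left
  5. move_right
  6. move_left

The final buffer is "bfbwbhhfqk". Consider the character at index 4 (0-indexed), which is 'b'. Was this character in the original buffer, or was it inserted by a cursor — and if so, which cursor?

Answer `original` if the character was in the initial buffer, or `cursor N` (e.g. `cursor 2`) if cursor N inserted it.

After op 1 (insert('r')): buffer="rfbwrhhfqk" (len 10), cursors c1@1 c2@5, authorship 1...2.....
After op 2 (delete): buffer="fbwhhfqk" (len 8), cursors c1@0 c2@3, authorship ........
After op 3 (insert('b')): buffer="bfbwbhhfqk" (len 10), cursors c1@1 c2@5, authorship 1...2.....
After op 4 (move_left): buffer="bfbwbhhfqk" (len 10), cursors c1@0 c2@4, authorship 1...2.....
After op 5 (move_right): buffer="bfbwbhhfqk" (len 10), cursors c1@1 c2@5, authorship 1...2.....
After op 6 (move_left): buffer="bfbwbhhfqk" (len 10), cursors c1@0 c2@4, authorship 1...2.....
Authorship (.=original, N=cursor N): 1 . . . 2 . . . . .
Index 4: author = 2

Answer: cursor 2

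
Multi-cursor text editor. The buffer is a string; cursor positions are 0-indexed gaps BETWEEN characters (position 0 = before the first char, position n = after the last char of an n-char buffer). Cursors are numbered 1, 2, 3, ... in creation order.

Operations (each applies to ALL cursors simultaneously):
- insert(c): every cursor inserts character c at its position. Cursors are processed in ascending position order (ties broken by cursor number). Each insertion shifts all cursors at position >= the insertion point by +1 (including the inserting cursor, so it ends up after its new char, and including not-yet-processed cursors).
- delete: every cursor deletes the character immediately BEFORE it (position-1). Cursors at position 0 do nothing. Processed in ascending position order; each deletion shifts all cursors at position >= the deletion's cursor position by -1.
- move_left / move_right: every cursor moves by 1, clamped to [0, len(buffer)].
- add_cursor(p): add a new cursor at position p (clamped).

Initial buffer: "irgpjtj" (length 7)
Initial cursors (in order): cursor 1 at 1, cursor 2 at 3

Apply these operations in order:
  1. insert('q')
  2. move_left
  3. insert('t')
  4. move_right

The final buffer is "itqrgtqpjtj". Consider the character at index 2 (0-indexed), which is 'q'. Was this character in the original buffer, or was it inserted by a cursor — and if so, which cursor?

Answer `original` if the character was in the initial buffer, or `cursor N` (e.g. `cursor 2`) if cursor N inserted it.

After op 1 (insert('q')): buffer="iqrgqpjtj" (len 9), cursors c1@2 c2@5, authorship .1..2....
After op 2 (move_left): buffer="iqrgqpjtj" (len 9), cursors c1@1 c2@4, authorship .1..2....
After op 3 (insert('t')): buffer="itqrgtqpjtj" (len 11), cursors c1@2 c2@6, authorship .11..22....
After op 4 (move_right): buffer="itqrgtqpjtj" (len 11), cursors c1@3 c2@7, authorship .11..22....
Authorship (.=original, N=cursor N): . 1 1 . . 2 2 . . . .
Index 2: author = 1

Answer: cursor 1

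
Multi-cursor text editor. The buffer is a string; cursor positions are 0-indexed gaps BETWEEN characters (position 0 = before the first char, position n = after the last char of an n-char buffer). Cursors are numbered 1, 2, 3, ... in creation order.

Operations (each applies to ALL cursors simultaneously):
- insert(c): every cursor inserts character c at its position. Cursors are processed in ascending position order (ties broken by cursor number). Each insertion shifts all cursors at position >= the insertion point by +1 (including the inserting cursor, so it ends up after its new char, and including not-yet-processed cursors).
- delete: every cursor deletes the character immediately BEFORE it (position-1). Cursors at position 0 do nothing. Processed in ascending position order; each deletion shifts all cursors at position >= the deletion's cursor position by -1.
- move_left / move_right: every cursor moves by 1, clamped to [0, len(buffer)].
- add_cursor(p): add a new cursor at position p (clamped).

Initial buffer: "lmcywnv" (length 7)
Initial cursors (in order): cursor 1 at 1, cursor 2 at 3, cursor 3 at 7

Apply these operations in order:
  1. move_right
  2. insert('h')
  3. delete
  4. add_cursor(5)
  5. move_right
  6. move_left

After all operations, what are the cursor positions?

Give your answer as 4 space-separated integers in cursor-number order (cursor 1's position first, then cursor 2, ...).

After op 1 (move_right): buffer="lmcywnv" (len 7), cursors c1@2 c2@4 c3@7, authorship .......
After op 2 (insert('h')): buffer="lmhcyhwnvh" (len 10), cursors c1@3 c2@6 c3@10, authorship ..1..2...3
After op 3 (delete): buffer="lmcywnv" (len 7), cursors c1@2 c2@4 c3@7, authorship .......
After op 4 (add_cursor(5)): buffer="lmcywnv" (len 7), cursors c1@2 c2@4 c4@5 c3@7, authorship .......
After op 5 (move_right): buffer="lmcywnv" (len 7), cursors c1@3 c2@5 c4@6 c3@7, authorship .......
After op 6 (move_left): buffer="lmcywnv" (len 7), cursors c1@2 c2@4 c4@5 c3@6, authorship .......

Answer: 2 4 6 5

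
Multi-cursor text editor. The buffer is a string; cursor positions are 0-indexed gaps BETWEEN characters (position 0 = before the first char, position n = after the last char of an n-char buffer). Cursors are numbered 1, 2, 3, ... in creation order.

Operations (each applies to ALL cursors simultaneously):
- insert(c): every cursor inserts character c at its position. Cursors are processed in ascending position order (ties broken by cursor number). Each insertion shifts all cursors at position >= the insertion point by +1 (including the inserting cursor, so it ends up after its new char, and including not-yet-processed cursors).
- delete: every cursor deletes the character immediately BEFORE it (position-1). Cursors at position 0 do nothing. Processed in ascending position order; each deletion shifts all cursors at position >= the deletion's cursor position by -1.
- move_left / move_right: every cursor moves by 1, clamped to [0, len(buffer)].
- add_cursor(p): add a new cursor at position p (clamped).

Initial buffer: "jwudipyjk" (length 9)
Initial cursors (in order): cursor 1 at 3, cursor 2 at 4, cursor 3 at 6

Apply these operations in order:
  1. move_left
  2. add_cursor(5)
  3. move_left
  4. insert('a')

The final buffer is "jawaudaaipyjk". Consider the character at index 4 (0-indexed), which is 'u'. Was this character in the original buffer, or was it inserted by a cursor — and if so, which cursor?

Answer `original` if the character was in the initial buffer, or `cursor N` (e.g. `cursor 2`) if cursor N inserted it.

After op 1 (move_left): buffer="jwudipyjk" (len 9), cursors c1@2 c2@3 c3@5, authorship .........
After op 2 (add_cursor(5)): buffer="jwudipyjk" (len 9), cursors c1@2 c2@3 c3@5 c4@5, authorship .........
After op 3 (move_left): buffer="jwudipyjk" (len 9), cursors c1@1 c2@2 c3@4 c4@4, authorship .........
After op 4 (insert('a')): buffer="jawaudaaipyjk" (len 13), cursors c1@2 c2@4 c3@8 c4@8, authorship .1.2..34.....
Authorship (.=original, N=cursor N): . 1 . 2 . . 3 4 . . . . .
Index 4: author = original

Answer: original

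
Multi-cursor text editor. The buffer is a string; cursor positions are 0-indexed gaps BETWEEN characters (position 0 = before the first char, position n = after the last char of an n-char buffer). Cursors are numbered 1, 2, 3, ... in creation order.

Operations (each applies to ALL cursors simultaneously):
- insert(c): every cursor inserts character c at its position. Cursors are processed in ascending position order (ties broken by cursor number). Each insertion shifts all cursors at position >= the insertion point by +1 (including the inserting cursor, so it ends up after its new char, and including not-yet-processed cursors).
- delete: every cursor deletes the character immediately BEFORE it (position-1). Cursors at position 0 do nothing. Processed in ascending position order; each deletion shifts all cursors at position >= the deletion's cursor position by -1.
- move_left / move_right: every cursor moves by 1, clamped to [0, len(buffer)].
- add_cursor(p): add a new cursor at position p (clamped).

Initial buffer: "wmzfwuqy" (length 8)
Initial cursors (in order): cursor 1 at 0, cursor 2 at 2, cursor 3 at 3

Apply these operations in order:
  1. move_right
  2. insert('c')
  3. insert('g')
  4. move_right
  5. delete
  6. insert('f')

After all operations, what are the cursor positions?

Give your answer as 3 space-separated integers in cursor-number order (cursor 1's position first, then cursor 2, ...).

Answer: 4 8 11

Derivation:
After op 1 (move_right): buffer="wmzfwuqy" (len 8), cursors c1@1 c2@3 c3@4, authorship ........
After op 2 (insert('c')): buffer="wcmzcfcwuqy" (len 11), cursors c1@2 c2@5 c3@7, authorship .1..2.3....
After op 3 (insert('g')): buffer="wcgmzcgfcgwuqy" (len 14), cursors c1@3 c2@7 c3@10, authorship .11..22.33....
After op 4 (move_right): buffer="wcgmzcgfcgwuqy" (len 14), cursors c1@4 c2@8 c3@11, authorship .11..22.33....
After op 5 (delete): buffer="wcgzcgcguqy" (len 11), cursors c1@3 c2@6 c3@8, authorship .11.2233...
After op 6 (insert('f')): buffer="wcgfzcgfcgfuqy" (len 14), cursors c1@4 c2@8 c3@11, authorship .111.222333...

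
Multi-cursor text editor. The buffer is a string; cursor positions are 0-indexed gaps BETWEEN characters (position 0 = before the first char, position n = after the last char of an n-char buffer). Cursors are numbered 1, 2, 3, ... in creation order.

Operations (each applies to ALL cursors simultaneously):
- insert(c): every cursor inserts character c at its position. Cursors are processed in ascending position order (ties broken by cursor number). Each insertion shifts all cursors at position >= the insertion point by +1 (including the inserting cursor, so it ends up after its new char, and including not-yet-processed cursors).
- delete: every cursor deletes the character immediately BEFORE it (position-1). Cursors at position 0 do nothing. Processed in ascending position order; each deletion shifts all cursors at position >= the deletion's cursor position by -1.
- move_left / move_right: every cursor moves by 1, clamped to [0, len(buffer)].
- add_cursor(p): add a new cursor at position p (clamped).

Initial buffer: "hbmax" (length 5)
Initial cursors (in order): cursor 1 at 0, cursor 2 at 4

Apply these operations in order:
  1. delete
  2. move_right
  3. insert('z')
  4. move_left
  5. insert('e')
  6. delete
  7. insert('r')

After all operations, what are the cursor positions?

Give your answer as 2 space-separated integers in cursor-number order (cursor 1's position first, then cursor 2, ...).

Answer: 2 7

Derivation:
After op 1 (delete): buffer="hbmx" (len 4), cursors c1@0 c2@3, authorship ....
After op 2 (move_right): buffer="hbmx" (len 4), cursors c1@1 c2@4, authorship ....
After op 3 (insert('z')): buffer="hzbmxz" (len 6), cursors c1@2 c2@6, authorship .1...2
After op 4 (move_left): buffer="hzbmxz" (len 6), cursors c1@1 c2@5, authorship .1...2
After op 5 (insert('e')): buffer="hezbmxez" (len 8), cursors c1@2 c2@7, authorship .11...22
After op 6 (delete): buffer="hzbmxz" (len 6), cursors c1@1 c2@5, authorship .1...2
After op 7 (insert('r')): buffer="hrzbmxrz" (len 8), cursors c1@2 c2@7, authorship .11...22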